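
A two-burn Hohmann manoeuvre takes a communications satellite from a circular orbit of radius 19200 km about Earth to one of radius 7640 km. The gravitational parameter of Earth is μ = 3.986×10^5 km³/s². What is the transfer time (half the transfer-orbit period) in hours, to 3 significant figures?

Transfer-ellipse semi-major axis a_t = (r₁ + r₂)/2 = (19200 + 7640)/2 = 13420 km.
Half the transfer-orbit period gives t = π√(a_t³/μ) = 7736 s.
Converting: 7736 s ÷ 3600 s/hour = 2.15 hours.

t = 2.15 hours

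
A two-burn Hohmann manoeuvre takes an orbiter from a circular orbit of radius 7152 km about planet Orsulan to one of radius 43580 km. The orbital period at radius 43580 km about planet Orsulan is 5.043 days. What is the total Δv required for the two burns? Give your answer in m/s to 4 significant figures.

From Kepler's third law T² = 4π²r³/μ at r = 43580 km, T = 5.043 days = 5.043 × 86400 s = 4.357152×10^5 s: μ = 4π²r³/T² = 17211.4 km³/s².
The Hohmann ellipse has a_t = (r₁ + r₂)/2 = 25366 km.
At r₁ the circular-orbit speed is v₁ = √(μ/r₁) = 1.55129 km/s.
Transfer-orbit speed at r₁ (vis-viva equation): v_p = √[μ(2/r₁ − 1/a_t)] = 2.03335 km/s.
First burn Δv₁ = |v_p − v₁| = 0.4821 km/s.
Circular speed at r₂: v₂ = √(μ/r₂) = 0.6284 km/s.
Transfer-orbit speed at r₂: v_a = √[μ(2/r₂ − 1/a_t)] = 0.3337 km/s.
Second burn Δv₂ = |v₂ − v_a| = 0.2947 km/s.
Δv = Δv₁ + Δv₂ = 0.4821 + 0.2947 = 0.7768 km/s.

Δv = 776.8 m/s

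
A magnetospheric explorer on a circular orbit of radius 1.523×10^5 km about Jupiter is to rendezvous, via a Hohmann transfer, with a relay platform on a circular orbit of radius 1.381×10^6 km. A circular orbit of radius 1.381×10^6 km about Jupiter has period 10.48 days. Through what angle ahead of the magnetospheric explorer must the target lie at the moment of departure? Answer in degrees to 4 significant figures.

From Kepler's third law T² = 4π²r³/μ at r = 1.381×10^6 km, T = 10.48 days = 10.48 × 86400 s = 9.05472×10^5 s: μ = 4π²r³/T² = 1.26821×10^8 km³/s².
The Hohmann ellipse has a_t = (r₁ + r₂)/2 = 7.6665×10^5 km.
The half-period of the transfer ellipse is t = π√(a_t³/μ) = 1.87262×10^5 s.
Target angular speed ω₂ = √(μ/r₂³) = 6.93913×10^-6 rad/s.
Angle swept by the target during transfer: ω₂·t = 1.29944 rad = 74.452°.
The magnetospheric explorer traverses 180° on the transfer ellipse, so the target must lead by 180° − 74.452° = 105.5°.

φ = 105.5°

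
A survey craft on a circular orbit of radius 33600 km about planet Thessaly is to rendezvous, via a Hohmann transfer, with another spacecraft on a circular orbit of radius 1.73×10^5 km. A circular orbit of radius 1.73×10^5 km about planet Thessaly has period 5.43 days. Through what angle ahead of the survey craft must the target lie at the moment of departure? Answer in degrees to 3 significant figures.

φ = 96.9°

From Kepler's third law T² = 4π²r³/μ at r = 1.73×10^5 km, T = 5.43 days = 5.43 × 86400 s = 4.69152×10^5 s: μ = 4π²r³/T² = 9.28690×10^5 km³/s².
Transfer-ellipse semi-major axis a_t = (r₁ + r₂)/2 = (33600 + 1.730×10^5)/2 = 1.033×10^5 km.
The half-period of the transfer ellipse is t = π√(a_t³/μ) = 1.082343×10^5 s.
The target's mean motion on its circular orbit is ω₂ = √(μ/r₂³) = 1.339264×10^-5 rad/s.
Angle swept by the target during transfer: ω₂·t = 1.44954 rad = 83.053°.
Arrival is 180° from departure on the ellipse, so φ = 180° − 83.053° = 96.9°.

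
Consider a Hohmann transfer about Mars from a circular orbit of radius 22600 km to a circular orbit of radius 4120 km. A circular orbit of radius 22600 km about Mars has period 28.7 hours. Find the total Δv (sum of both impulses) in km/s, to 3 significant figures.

Δv = 1.58 km/s

From Kepler's third law T² = 4π²r³/μ at r = 22600 km, T = 28.7 hours = 28.7 × 3600 s = 1.0332×10^5 s: μ = 4π²r³/T² = 42689.0 km³/s².
Transfer-ellipse semi-major axis a_t = (r₁ + r₂)/2 = (22600 + 4120)/2 = 13360 km.
At r₁ the circular-orbit speed is v₁ = √(μ/r₁) = 1.3744 km/s.
On the transfer ellipse at r₁, vis-viva equation gives v_a = √[μ(2/r₁ − 1/a_t)] = 0.76322 km/s.
First burn Δv₁ = |v_a − v₁| = 0.6112 km/s.
At r₂, v₂ = √(μ/r₂) = 3.2189 km/s.
Transfer-orbit speed at r₂: v_p = √[μ(2/r₂ − 1/a_t)] = 4.1866 km/s.
Second burn Δv₂ = |v₂ − v_p| = 0.9677 km/s.
Δv = Δv₁ + Δv₂ = 0.6112 + 0.9677 = 1.579 km/s.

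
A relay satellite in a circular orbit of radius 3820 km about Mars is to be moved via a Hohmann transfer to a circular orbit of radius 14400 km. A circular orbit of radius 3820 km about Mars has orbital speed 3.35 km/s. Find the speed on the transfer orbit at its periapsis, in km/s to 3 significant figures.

From the circular-orbit relation v² = μ/r at r = 3820 km: μ = v²r = (3.35)² × 3820 = 42869.9 km³/s².
Transfer-ellipse semi-major axis a_t = (r₁ + r₂)/2 = (3820 + 14400)/2 = 9110 km.
At periapsis, r = 3820 km.
Applying v² = μ(2/r − 1/a_t): v = 4.212 km/s.

v = 4.21 km/s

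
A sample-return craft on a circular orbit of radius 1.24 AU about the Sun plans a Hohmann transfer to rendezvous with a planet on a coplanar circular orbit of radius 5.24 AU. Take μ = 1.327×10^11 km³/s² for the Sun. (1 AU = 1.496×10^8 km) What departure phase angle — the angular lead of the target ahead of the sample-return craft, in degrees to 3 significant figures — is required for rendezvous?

φ = 92.5°

In km: r₁ = 1.24 × 1.496×10^8 = 1.85504×10^8 km; r₂ = 5.24 × 1.496×10^8 = 7.83904×10^8 km.
The Hohmann ellipse has a_t = (r₁ + r₂)/2 = 4.84704×10^8 km.
The half-period of the transfer ellipse is t = π√(a_t³/μ) = 9.20300×10^7 s.
The target's mean motion on its circular orbit is ω₂ = √(μ/r₂³) = 1.65974×10^-8 rad/s.
Angle swept by the target during transfer: ω₂·t = 1.5275 rad = 87.52°.
Arrival is 180° from departure on the ellipse, so φ = 180° − 87.52° = 92.5°.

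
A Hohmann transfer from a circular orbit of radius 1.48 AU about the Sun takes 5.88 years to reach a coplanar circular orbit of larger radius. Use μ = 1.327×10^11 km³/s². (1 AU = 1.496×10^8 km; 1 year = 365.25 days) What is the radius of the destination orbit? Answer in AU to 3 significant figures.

r₂ = 8.86 AU

In km: r₁ = 1.48 × 1.496×10^8 = 2.21408×10^8 km.
Transfer time t = 5.88 years × 365.25 × 86400 s = 1.85558688×10^8 s, and t = π√(a_t³/μ).
So a_t = (μ t²/π²)^(1/3) = (1.327×10^11 × (1.85558688×10^8)² / π²)^(1/3) = 7.7359×10^8 km.
Since a_t = (r₁ + r₂)/2, r₂ = 2a_t − r₁ = 2×7.7359×10^8 − 2.21408×10^8 = 1.325772×10^9 km.
In AU: r₂ = 1.325772×10^9 / 1.496×10^8 = 8.86 AU.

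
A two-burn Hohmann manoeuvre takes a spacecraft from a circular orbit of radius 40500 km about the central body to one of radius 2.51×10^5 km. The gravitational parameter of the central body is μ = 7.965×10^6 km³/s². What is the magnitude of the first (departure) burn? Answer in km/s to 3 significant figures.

Δv₁ = 4.38 km/s

The Hohmann ellipse has a_t = (r₁ + r₂)/2 = 1.4575×10^5 km.
Circular speed at r = 40500 km: v_c = √(μ/r) = 14.02 km/s.
Vis-viva on the transfer ellipse at r = 40500 km gives v_t = √[μ(2/r − 1/a_t)] = 18.40 km/s.
Δv₁ = |v_t − v_c| = |18.40 − 14.02| = 4.380 km/s.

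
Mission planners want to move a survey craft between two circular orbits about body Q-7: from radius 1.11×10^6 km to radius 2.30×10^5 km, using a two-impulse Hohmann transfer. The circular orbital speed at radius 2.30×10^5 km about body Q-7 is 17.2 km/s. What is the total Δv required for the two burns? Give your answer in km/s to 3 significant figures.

From the circular-orbit relation v² = μ/r at r = 2.30×10^5 km: μ = v²r = (17.2)² × 2.30×10^5 = 6.80432×10^7 km³/s².
Transfer-ellipse semi-major axis a_t = (r₁ + r₂)/2 = (1.110×10^6 + 2.300×10^5)/2 = 6.700×10^5 km.
At r₁ the circular-orbit speed is v₁ = √(μ/r₁) = 7.829 km/s.
On the transfer ellipse at r₁, vis-viva equation gives v_a = √[μ(2/r₁ − 1/a_t)] = 4.587 km/s.
First burn Δv₁ = |v_a − v₁| = 3.242 km/s.
Circular speed at r₂: v₂ = √(μ/r₂) = 17.200 km/s.
Transfer-orbit speed at r₂: v_p = √[μ(2/r₂ − 1/a_t)] = 22.139 km/s.
Second burn Δv₂ = |v₂ − v_p| = 4.939 km/s.
Δv = Δv₁ + Δv₂ = 3.242 + 4.939 = 8.181 km/s.

Δv = 8.18 km/s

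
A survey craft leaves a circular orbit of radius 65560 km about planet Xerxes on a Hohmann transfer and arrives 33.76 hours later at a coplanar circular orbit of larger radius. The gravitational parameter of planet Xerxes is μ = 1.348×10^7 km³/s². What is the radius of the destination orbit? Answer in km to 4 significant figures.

r₂ = 4.789×10^5 km

Transfer time t = 33.76 hours = 1.21536×10^5 s, and t = π√(a_t³/μ).
So a_t = (μ t²/π²)^(1/3) = (1.348×10^7 × (1.21536×10^5)² / π²)^(1/3) = 2.7223×10^5 km.
Since a_t = (r₁ + r₂)/2, r₂ = 2a_t − r₁ = 2×2.7223×10^5 − 65560 = 4.789×10^5 km.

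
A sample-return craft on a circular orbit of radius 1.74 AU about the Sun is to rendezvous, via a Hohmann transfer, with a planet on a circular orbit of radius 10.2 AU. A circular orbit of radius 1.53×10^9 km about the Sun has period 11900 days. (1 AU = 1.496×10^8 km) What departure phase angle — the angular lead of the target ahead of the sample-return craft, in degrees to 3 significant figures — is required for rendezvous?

φ = 99.4°

From Kepler's third law T² = 4π²r³/μ at r = 1.53×10^9 km, T = 11900 days = 11900 × 86400 s = 1.02816×10^9 s: μ = 4π²r³/T² = 1.33756×10^11 km³/s².
In km: r₁ = 1.74 × 1.496×10^8 = 2.60304×10^8 km; r₂ = 10.2 × 1.496×10^8 = 1.52592×10^9 km.
Semi-major axis of the transfer orbit: a_t = (2.60304×10^8 + 1.52592×10^9)/2 = 8.93112×10^8 km.
Transfer time t = π√(a_t³/μ) = 2.2927×10^8 s.
The target's mean motion on its circular orbit is ω₂ = √(μ/r₂³) = 6.1356×10^-9 rad/s.
Angle swept by the target during transfer: ω₂·t = 1.4067 rad = 80.60°.
Arrival is 180° from departure on the ellipse, so φ = 180° − 80.60° = 99.4°.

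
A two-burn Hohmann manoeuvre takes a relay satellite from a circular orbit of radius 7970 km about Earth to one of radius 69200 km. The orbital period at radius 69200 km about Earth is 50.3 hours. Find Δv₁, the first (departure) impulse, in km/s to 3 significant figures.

From Kepler's third law T² = 4π²r³/μ at r = 69200 km, T = 50.3 hours = 50.3 × 3600 s = 1.8108×10^5 s: μ = 4π²r³/T² = 3.98967×10^5 km³/s².
Semi-major axis of the transfer orbit: a_t = (7970 + 69200)/2 = 38585 km.
On the circular orbit at r = 7970 km, v_c = √(μ/r) = 7.075 km/s.
Vis-viva on the transfer ellipse at r = 7970 km gives v_t = √[μ(2/r − 1/a_t)] = 9.475 km/s.
Δv₁ = |v_t − v_c| = |9.475 − 7.075| = 2.400 km/s.

Δv₁ = 2.40 km/s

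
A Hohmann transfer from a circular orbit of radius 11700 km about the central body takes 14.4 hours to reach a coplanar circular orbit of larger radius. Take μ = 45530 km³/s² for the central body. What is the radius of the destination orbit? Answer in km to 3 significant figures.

r₂ = 34600 km

Transfer time t = 14.4 hours = 51840 s, and t = π√(a_t³/μ).
So a_t = (μ t²/π²)^(1/3) = (45530 × (51840)² / π²)^(1/3) = 23144 km.
Since a_t = (r₁ + r₂)/2, r₂ = 2a_t − r₁ = 2×23144 − 11700 = 34588 km.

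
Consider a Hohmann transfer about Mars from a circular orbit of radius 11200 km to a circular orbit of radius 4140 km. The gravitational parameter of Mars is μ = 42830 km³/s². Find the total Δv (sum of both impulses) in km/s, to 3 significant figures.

Δv = 1.19 km/s

Semi-major axis of the transfer orbit: a_t = (11200 + 4140)/2 = 7670 km.
Circular speed at r₁: v₁ = √(μ/r₁) = √(42830/11200) = 1.9555 km/s.
On the transfer ellipse at r₁, vis-viva equation gives v_a = √[μ(2/r₁ − 1/a_t)] = 1.4367 km/s.
First burn Δv₁ = |v_a − v₁| = 0.5188 km/s.
At r₂, v₂ = √(μ/r₂) = 3.2164 km/s.
Transfer-orbit speed at r₂: v_p = √[μ(2/r₂ − 1/a_t)] = 3.8867 km/s.
Second burn Δv₂ = |v₂ − v_p| = 0.6703 km/s.
Total Δv = Δv₁ + Δv₂ = 1.189 km/s.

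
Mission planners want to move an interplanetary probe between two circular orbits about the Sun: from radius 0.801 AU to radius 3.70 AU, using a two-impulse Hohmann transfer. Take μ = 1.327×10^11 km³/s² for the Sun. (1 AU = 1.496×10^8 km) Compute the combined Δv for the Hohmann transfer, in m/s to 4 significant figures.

In km: r₁ = 0.801 × 1.496×10^8 = 1.198296×10^8 km; r₂ = 3.70 × 1.496×10^8 = 5.5352×10^8 km.
Semi-major axis of the transfer orbit: a_t = (1.198296×10^8 + 5.5352×10^8)/2 = 3.366748×10^8 km.
Circular speed at r₁: v₁ = √(μ/r₁) = √(1.327×10^11/1.198296×10^8) = 33.27771 km/s.
Transfer-orbit speed at r₁ (vis-viva equation): v_p = √[μ(2/r₁ − 1/a_t)] = 42.66923 km/s.
First burn Δv₁ = |v_p − v₁| = 9.392 km/s.
Circular speed at r₂: v₂ = √(μ/r₂) = 15.483 km/s.
Transfer-orbit speed at r₂: v_a = √[μ(2/r₂ − 1/a_t)] = 9.2373 km/s.
Second burn Δv₂ = |v₂ − v_a| = 6.246 km/s.
Total Δv = Δv₁ + Δv₂ = 15.64 km/s.

Δv = 15640 m/s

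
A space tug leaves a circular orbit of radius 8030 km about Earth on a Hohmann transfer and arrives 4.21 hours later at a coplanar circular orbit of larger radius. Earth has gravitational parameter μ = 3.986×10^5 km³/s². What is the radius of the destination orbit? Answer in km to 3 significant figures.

r₂ = 34000 km

Transfer time t = 4.21 hours = 15156 s, and t = π√(a_t³/μ).
So a_t = (μ t²/π²)^(1/3) = (3.986×10^5 × (15156)² / π²)^(1/3) = 21012 km.
Since a_t = (r₁ + r₂)/2, r₂ = 2a_t − r₁ = 2×21012 − 8030 = 33994 km.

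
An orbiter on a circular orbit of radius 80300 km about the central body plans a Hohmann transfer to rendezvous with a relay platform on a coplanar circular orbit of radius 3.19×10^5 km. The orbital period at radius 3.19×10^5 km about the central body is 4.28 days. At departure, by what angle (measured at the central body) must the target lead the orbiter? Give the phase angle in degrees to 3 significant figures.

From Kepler's third law T² = 4π²r³/μ at r = 3.19×10^5 km, T = 4.28 days = 4.28 × 86400 s = 3.69792×10^5 s: μ = 4π²r³/T² = 9.37167×10^6 km³/s².
The Hohmann ellipse has a_t = (r₁ + r₂)/2 = 1.9965×10^5 km.
Transfer time t = π√(a_t³/μ) = 91547 s.
Target angular speed ω₂ = √(μ/r₂³) = 1.6991×10^-5 rad/s.
Angle swept by the target during transfer: ω₂·t = 1.5555 rad = 89.12°.
The orbiter traverses 180° on the transfer ellipse, so the target must lead by 180° − 89.12° = 90.9°.

φ = 90.9°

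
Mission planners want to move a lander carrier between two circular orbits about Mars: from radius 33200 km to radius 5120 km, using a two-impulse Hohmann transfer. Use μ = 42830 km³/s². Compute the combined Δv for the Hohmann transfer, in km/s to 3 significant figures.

Δv = 1.46 km/s

The Hohmann ellipse has a_t = (r₁ + r₂)/2 = 19160 km.
Circular speed at r₁: v₁ = √(μ/r₁) = √(42830/33200) = 1.1358 km/s.
On the transfer ellipse at r₁, v² = μ(2/r − 1/a) gives v_a = √[μ(2/r₁ − 1/a_t)] = 0.58714 km/s.
First burn Δv₁ = |v_a − v₁| = 0.5487 km/s.
At r₂, v₂ = √(μ/r₂) = 2.892 km/s.
Transfer-orbit speed at r₂: v_p = √[μ(2/r₂ − 1/a_t)] = 3.807 km/s.
Second burn Δv₂ = |v₂ − v_p| = 0.9150 km/s.
Δv = Δv₁ + Δv₂ = 0.5487 + 0.9150 = 1.464 km/s.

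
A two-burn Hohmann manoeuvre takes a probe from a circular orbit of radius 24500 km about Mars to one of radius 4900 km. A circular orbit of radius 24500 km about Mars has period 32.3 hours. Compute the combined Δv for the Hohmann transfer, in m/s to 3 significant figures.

From Kepler's third law T² = 4π²r³/μ at r = 24500 km, T = 32.3 hours = 32.3 × 3600 s = 1.1628×10^5 s: μ = 4π²r³/T² = 42938.6 km³/s².
Transfer-ellipse semi-major axis a_t = (r₁ + r₂)/2 = (24500 + 4900)/2 = 14700 km.
At r₁ the circular-orbit speed is v₁ = √(μ/r₁) = 1.32386 km/s.
Transfer-orbit speed at r₁ (v² = μ(2/r − 1/a)): v_a = √[μ(2/r₁ − 1/a_t)] = 0.764329 km/s.
First burn Δv₁ = |v_a − v₁| = 0.5595 km/s.
Circular speed at r₂: v₂ = √(μ/r₂) = 2.9602 km/s.
Transfer-orbit speed at r₂: v_p = √[μ(2/r₂ − 1/a_t)] = 3.8216 km/s.
Second burn Δv₂ = |v₂ − v_p| = 0.8614 km/s.
Total Δv = Δv₁ + Δv₂ = 1.421 km/s.

Δv = 1420 m/s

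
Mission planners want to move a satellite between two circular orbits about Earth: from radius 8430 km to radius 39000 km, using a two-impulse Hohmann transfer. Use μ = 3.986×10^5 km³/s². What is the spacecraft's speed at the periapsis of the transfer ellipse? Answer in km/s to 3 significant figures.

The Hohmann ellipse has a_t = (r₁ + r₂)/2 = 23715 km.
At periapsis, r = 8430 km.
Vis-viva: v = √[μ(2/r − 1/a_t)] = √[3.986×10^5 × (2/8430 − 1/23715)] = 8.818 km/s.

v = 8.82 km/s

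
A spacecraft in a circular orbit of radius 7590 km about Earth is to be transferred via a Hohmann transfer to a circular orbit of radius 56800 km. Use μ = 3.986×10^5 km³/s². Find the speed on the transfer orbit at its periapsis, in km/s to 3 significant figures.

v = 9.63 km/s

The Hohmann ellipse has a_t = (r₁ + r₂)/2 = 32195 km.
At periapsis, r = 7590 km.
From the vis-viva equation, v = √[μ(2/r − 1/a_t)] = 9.626 km/s.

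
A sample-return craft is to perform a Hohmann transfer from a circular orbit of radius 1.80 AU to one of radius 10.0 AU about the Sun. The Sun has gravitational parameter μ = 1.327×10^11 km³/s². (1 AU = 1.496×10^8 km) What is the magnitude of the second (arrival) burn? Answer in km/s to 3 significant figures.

In km: r₁ = 1.80 × 1.496×10^8 = 2.6928×10^8 km; r₂ = 10.0 × 1.496×10^8 = 1.496×10^9 km.
Transfer-ellipse semi-major axis a_t = (r₁ + r₂)/2 = (2.6928×10^8 + 1.496×10^9)/2 = 8.8264×10^8 km.
Circular speed at r = 1.496×10^9 km: v_c = √(μ/r) = 9.418 km/s.
Transfer-orbit speed at the same r (vis-viva, a = a_t): v_t = √[μ(2/r − 1/a_t)] = 5.202 km/s.
Δv₂ = |v_t − v_c| = |5.202 − 9.418| = 4.216 km/s.

Δv₂ = 4.22 km/s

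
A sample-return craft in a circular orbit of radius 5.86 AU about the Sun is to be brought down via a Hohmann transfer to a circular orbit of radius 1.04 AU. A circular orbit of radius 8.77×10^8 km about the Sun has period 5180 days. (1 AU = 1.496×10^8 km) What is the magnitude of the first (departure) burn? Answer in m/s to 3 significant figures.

From Kepler's third law T² = 4π²r³/μ at r = 8.77×10^8 km, T = 5180 days = 5180 × 86400 s = 4.47552×10^8 s: μ = 4π²r³/T² = 1.32945×10^11 km³/s².
In km: r₁ = 5.86 × 1.496×10^8 = 8.76656×10^8 km; r₂ = 1.04 × 1.496×10^8 = 1.55584×10^8 km.
Semi-major axis of the transfer orbit: a_t = (8.76656×10^8 + 1.55584×10^8)/2 = 5.1612×10^8 km.
Circular speed at r = 8.76656×10^8 km: v_c = √(μ/r) = 12.3146 km/s.
Vis-viva on the transfer ellipse at r = 8.76656×10^8 km gives v_t = √[μ(2/r − 1/a_t)] = 6.76127 km/s.
Δv₁ = |v_t − v_c| = |6.76127 − 12.3146| = 5.553 km/s.

Δv₁ = 5550 m/s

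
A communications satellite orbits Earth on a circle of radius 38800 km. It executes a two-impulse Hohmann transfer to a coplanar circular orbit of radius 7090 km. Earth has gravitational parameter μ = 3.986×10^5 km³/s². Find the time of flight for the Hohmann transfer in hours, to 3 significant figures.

t = 4.80 hours

Semi-major axis of the transfer orbit: a_t = (38800 + 7090)/2 = 22945 km.
Transfer time t = π√(a_t³/μ) = π√((22945)³ / 3.986×10^5) = 17290 s.
Converting: 17290 s ÷ 3600 s/hour = 4.80 hours.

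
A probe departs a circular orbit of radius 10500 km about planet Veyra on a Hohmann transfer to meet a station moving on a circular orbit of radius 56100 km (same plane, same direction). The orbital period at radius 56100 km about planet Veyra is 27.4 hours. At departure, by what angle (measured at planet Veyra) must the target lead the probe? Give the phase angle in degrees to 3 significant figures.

From Kepler's third law T² = 4π²r³/μ at r = 56100 km, T = 27.4 hours = 27.4 × 3600 s = 98640 s: μ = 4π²r³/T² = 7.16378×10^5 km³/s².
Transfer-ellipse semi-major axis a_t = (r₁ + r₂)/2 = (10500 + 56100)/2 = 33300 km.
The half-period of the transfer ellipse is t = π√(a_t³/μ) = 22555 s.
The target's mean motion on its circular orbit is ω₂ = √(μ/r₂³) = 6.3698×10^-5 rad/s.
Angle swept by the target during transfer: ω₂·t = 1.4367 rad = 82.32°.
The probe traverses 180° on the transfer ellipse, so the target must lead by 180° − 82.32° = 97.7°.

φ = 97.7°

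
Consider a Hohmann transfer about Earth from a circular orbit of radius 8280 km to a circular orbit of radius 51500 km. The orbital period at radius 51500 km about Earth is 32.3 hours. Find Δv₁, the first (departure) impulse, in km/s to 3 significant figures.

From Kepler's third law T² = 4π²r³/μ at r = 51500 km, T = 32.3 hours = 32.3 × 3600 s = 1.1628×10^5 s: μ = 4π²r³/T² = 3.98815×10^5 km³/s².
Transfer-ellipse semi-major axis a_t = (r₁ + r₂)/2 = (8280 + 51500)/2 = 29890 km.
On the circular orbit at r = 8280 km, v_c = √(μ/r) = 6.940 km/s.
Transfer-orbit speed at the same r (vis-viva, a = a_t): v_t = √[μ(2/r − 1/a_t)] = 9.110 km/s.
Δv₁ = |v_t − v_c| = |9.110 − 6.940| = 2.170 km/s.

Δv₁ = 2.17 km/s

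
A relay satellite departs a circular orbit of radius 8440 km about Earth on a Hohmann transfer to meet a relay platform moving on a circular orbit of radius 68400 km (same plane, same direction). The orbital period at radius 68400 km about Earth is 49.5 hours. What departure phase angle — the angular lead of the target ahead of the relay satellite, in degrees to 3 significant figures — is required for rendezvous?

φ = 104°

From Kepler's third law T² = 4π²r³/μ at r = 68400 km, T = 49.5 hours = 49.5 × 3600 s = 1.782×10^5 s: μ = 4π²r³/T² = 3.97844×10^5 km³/s².
Semi-major axis of the transfer orbit: a_t = (8440 + 68400)/2 = 38420 km.
Transfer time t = π√(a_t³/μ) = 37508 s.
The target's mean motion on its circular orbit is ω₂ = √(μ/r₂³) = 3.5259×10^-5 rad/s.
Angle swept by the target during transfer: ω₂·t = 1.3225 rad = 75.77°.
The relay satellite traverses 180° on the transfer ellipse, so the target must lead by 180° − 75.77° = 104°.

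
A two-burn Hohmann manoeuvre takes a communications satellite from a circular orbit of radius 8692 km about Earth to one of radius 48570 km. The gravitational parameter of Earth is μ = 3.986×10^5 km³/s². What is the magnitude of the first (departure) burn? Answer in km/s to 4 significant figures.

Semi-major axis of the transfer orbit: a_t = (8692 + 48570)/2 = 28631 km.
On the circular orbit at r = 8692 km, v_c = √(μ/r) = 6.772 km/s.
Vis-viva on the transfer ellipse at r = 8692 km gives v_t = √[μ(2/r − 1/a_t)] = 8.820 km/s.
Δv₁ = |v_t − v_c| = |8.820 − 6.772| = 2.048 km/s.

Δv₁ = 2.048 km/s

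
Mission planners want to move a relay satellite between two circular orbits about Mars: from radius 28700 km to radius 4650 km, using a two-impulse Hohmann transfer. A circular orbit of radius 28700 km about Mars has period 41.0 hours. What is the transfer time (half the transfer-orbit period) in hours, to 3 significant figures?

From Kepler's third law T² = 4π²r³/μ at r = 28700 km, T = 41.0 hours = 41.0 × 3600 s = 1.476×10^5 s: μ = 4π²r³/T² = 42838.3 km³/s².
Semi-major axis of the transfer orbit: a_t = (28700 + 4650)/2 = 16675 km.
Half the transfer-orbit period gives t = π√(a_t³/μ) = 32680 s.
Converting: 32680 s ÷ 3600 s/hour = 9.08 hours.

t = 9.08 hours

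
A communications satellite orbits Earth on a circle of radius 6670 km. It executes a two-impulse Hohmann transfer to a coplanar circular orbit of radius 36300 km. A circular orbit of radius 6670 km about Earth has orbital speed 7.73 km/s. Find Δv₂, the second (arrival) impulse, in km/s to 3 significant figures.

From the circular-orbit relation v² = μ/r at r = 6670 km: μ = v²r = (7.73)² × 6670 = 3.98552×10^5 km³/s².
The Hohmann ellipse has a_t = (r₁ + r₂)/2 = 21485 km.
Circular speed at r = 36300 km: v_c = √(μ/r) = 3.3135 km/s.
Transfer-orbit speed at the same r (vis-viva, a = a_t): v_t = √[μ(2/r − 1/a_t)] = 1.8462 km/s.
Δv₂ = |v_t − v_c| = |1.8462 − 3.3135| = 1.467 km/s.

Δv₂ = 1.47 km/s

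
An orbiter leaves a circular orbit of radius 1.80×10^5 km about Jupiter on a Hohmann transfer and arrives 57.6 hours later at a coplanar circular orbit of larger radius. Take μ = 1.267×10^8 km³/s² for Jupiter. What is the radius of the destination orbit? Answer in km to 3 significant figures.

r₂ = 1.46×10^6 km

Transfer time t = 57.6 hours = 2.0736×10^5 s, and t = π√(a_t³/μ).
So a_t = (μ t²/π²)^(1/3) = (1.267×10^8 × (2.0736×10^5)² / π²)^(1/3) = 8.2031×10^5 km.
Since a_t = (r₁ + r₂)/2, r₂ = 2a_t − r₁ = 2×8.2031×10^5 − 1.800×10^5 = 1.46062×10^6 km.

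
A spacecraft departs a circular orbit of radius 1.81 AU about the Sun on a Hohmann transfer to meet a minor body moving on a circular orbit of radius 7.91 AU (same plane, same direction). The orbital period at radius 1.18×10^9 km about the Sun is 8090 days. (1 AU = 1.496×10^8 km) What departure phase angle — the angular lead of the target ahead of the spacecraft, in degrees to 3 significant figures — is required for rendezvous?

From Kepler's third law T² = 4π²r³/μ at r = 1.18×10^9 km, T = 8090 days = 8090 × 86400 s = 6.98976×10^8 s: μ = 4π²r³/T² = 1.32764×10^11 km³/s².
In km: r₁ = 1.81 × 1.496×10^8 = 2.70776×10^8 km; r₂ = 7.91 × 1.496×10^8 = 1.183336×10^9 km.
The Hohmann ellipse has a_t = (r₁ + r₂)/2 = 7.27056×10^8 km.
The half-period of the transfer ellipse is t = π√(a_t³/μ) = 1.690×10^8 s.
The target's mean motion on its circular orbit is ω₂ = √(μ/r₂³) = 8.951×10^-9 rad/s.
Angle swept by the target during transfer: ω₂·t = 1.513 rad = 86.69°.
The spacecraft traverses 180° on the transfer ellipse, so the target must lead by 180° − 86.69° = 93.3°.

φ = 93.3°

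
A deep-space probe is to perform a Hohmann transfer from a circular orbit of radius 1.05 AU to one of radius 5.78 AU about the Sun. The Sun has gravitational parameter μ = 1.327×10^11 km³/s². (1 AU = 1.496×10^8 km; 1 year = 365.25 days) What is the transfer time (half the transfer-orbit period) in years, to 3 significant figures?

In km: r₁ = 1.05 × 1.496×10^8 = 1.5708×10^8 km; r₂ = 5.78 × 1.496×10^8 = 8.64688×10^8 km.
The Hohmann ellipse has a_t = (r₁ + r₂)/2 = 5.10884×10^8 km.
By Kepler's third law the transfer-orbit period is T = 2π√(a_t³/μ), so t = T/2 = 9.959×10^7 s.
Converting: 9.959×10^7 s ÷ 3.15576×10^7 s/year (365.25 × 86400) = 3.16 years.

t = 3.16 years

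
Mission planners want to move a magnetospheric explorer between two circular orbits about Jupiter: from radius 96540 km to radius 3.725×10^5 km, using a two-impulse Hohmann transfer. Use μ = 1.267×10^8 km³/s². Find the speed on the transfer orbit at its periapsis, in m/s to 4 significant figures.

The Hohmann ellipse has a_t = (r₁ + r₂)/2 = 2.3452×10^5 km.
The periapsis of the transfer ellipse is at r = 96540 km.
From the vis-viva equation, v = √[μ(2/r − 1/a_t)] = 45.66 km/s.

v = 45660 m/s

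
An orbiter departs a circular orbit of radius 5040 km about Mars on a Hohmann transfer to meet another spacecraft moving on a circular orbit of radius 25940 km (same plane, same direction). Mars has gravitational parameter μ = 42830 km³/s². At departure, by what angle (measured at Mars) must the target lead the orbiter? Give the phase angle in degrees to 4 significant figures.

φ = 96.94°

Semi-major axis of the transfer orbit: a_t = (5040 + 25940)/2 = 15490 km.
The half-period of the transfer ellipse is t = π√(a_t³/μ) = 29265 s.
The target's mean motion on its circular orbit is ω₂ = √(μ/r₂³) = 4.9536×10^-5 rad/s.
Angle swept by the target during transfer: ω₂·t = 1.4497 rad = 83.06°.
Arrival is 180° from departure on the ellipse, so φ = 180° − 83.06° = 96.94°.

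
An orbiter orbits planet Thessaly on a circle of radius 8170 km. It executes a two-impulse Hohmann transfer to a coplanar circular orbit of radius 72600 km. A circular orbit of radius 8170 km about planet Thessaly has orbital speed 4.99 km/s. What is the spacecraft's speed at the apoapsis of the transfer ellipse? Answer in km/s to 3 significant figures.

From the circular-orbit relation v² = μ/r at r = 8170 km: μ = v²r = (4.99)² × 8170 = 2.03434×10^5 km³/s².
The Hohmann ellipse has a_t = (r₁ + r₂)/2 = 40385 km.
At apoapsis, r = 72600 km.
Vis-viva: v = √[μ(2/r − 1/a_t)] = √[2.03434×10^5 × (2/72600 − 1/40385)] = 0.7529 km/s.

v = 0.753 km/s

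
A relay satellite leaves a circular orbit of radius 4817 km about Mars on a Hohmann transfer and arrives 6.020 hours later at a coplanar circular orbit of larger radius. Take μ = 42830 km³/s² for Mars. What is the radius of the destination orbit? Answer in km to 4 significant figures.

r₂ = 20540 km

Transfer time t = 6.020 hours = 21672 s, and t = π√(a_t³/μ).
So a_t = (μ t²/π²)^(1/3) = (42830 × (21672)² / π²)^(1/3) = 12679 km.
Since a_t = (r₁ + r₂)/2, r₂ = 2a_t − r₁ = 2×12679 − 4817 = 20541 km.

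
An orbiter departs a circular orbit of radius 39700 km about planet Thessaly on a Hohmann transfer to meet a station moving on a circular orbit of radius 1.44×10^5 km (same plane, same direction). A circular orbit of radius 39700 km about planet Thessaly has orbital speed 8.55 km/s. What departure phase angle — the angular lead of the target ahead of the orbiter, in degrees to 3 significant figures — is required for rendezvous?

φ = 88.3°

From the circular-orbit relation v² = μ/r at r = 39700 km: μ = v²r = (8.55)² × 39700 = 2.90217×10^6 km³/s².
Semi-major axis of the transfer orbit: a_t = (39700 + 1.440×10^5)/2 = 91850 km.
Transfer time t = π√(a_t³/μ) = 51334 s.
The target's mean motion on its circular orbit is ω₂ = √(μ/r₂³) = 3.1176×10^-5 rad/s.
Angle swept by the target during transfer: ω₂·t = 1.6004 rad = 91.70°.
The orbiter traverses 180° on the transfer ellipse, so the target must lead by 180° − 91.70° = 88.3°.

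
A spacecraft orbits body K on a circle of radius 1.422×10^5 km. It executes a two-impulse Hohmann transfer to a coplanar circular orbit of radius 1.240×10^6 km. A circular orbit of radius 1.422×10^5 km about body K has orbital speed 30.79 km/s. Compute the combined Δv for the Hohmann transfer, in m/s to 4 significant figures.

Δv = 16150 m/s

From the circular-orbit relation v² = μ/r at r = 1.422×10^5 km: μ = v²r = (30.79)² × 1.422×10^5 = 1.34809×10^8 km³/s².
Semi-major axis of the transfer orbit: a_t = (1.422×10^5 + 1.240×10^6)/2 = 6.911×10^5 km.
At r₁ the circular-orbit speed is v₁ = √(μ/r₁) = 30.79 km/s.
Transfer-orbit speed at r₁ (vis-viva equation): v_p = √[μ(2/r₁ − 1/a_t)] = 41.24 km/s.
First burn Δv₁ = |v_p − v₁| = 10.45 km/s.
At r₂, v₂ = √(μ/r₂) = 10.427 km/s.
Transfer-orbit speed at r₂: v_a = √[μ(2/r₂ − 1/a_t)] = 4.7296 km/s.
Second burn Δv₂ = |v₂ − v_a| = 5.697 km/s.
Δv = Δv₁ + Δv₂ = 10.45 + 5.697 = 16.15 km/s.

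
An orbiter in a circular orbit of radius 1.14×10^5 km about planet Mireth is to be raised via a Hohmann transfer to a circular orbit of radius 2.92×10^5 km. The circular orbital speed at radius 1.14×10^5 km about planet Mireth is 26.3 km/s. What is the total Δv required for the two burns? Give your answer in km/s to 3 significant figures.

Δv = 9.36 km/s

From the circular-orbit relation v² = μ/r at r = 1.14×10^5 km: μ = v²r = (26.3)² × 1.14×10^5 = 7.88527×10^7 km³/s².
The Hohmann ellipse has a_t = (r₁ + r₂)/2 = 2.030×10^5 km.
Circular speed at r₁: v₁ = √(μ/r₁) = √(7.88527×10^7/1.140×10^5) = 26.300 km/s.
On the transfer ellipse at r₁, vis-viva gives v_p = √[μ(2/r₁ − 1/a_t)] = 31.543 km/s.
First burn Δv₁ = |v_p − v₁| = 5.243 km/s.
Circular speed at r₂: v₂ = √(μ/r₂) = 16.433 km/s.
Transfer-orbit speed at r₂: v_a = √[μ(2/r₂ − 1/a_t)] = 12.315 km/s.
Second burn Δv₂ = |v₂ − v_a| = 4.118 km/s.
Total Δv = Δv₁ + Δv₂ = 9.361 km/s.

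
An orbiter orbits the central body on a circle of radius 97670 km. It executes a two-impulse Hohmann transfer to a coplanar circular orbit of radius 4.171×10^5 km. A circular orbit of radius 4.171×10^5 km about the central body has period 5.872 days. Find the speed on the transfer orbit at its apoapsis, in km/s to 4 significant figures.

From Kepler's third law T² = 4π²r³/μ at r = 4.171×10^5 km, T = 5.872 days = 5.872 × 86400 s = 5.073408×10^5 s: μ = 4π²r³/T² = 1.11296×10^7 km³/s².
The Hohmann ellipse has a_t = (r₁ + r₂)/2 = 2.57385×10^5 km.
At apoapsis, r = 4.171×10^5 km.
Vis-viva: v = √[μ(2/r − 1/a_t)] = √[1.11296×10^7 × (2/4.171×10^5 − 1/2.57385×10^5)] = 3.182 km/s.

v = 3.182 km/s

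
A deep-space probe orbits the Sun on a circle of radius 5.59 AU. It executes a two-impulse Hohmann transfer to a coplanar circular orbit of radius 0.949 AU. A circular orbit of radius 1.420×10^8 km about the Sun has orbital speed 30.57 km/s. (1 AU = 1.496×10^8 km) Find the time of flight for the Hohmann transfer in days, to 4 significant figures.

t = 1080 days

From the circular-orbit relation v² = μ/r at r = 1.420×10^8 km: μ = v²r = (30.57)² × 1.420×10^8 = 1.32703×10^11 km³/s².
In km: r₁ = 5.59 × 1.496×10^8 = 8.36264×10^8 km; r₂ = 0.949 × 1.496×10^8 = 1.419704×10^8 km.
Transfer-ellipse semi-major axis a_t = (r₁ + r₂)/2 = (8.36264×10^8 + 1.419704×10^8)/2 = 4.891172×10^8 km.
Half the transfer-orbit period gives t = π√(a_t³/μ) = 9.329×10^7 s.
Converting: 9.329×10^7 s ÷ 86400 s/day = 1080 days.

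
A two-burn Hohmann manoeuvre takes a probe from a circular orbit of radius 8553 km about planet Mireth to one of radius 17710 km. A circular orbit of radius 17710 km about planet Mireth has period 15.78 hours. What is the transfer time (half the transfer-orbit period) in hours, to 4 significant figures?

t = 5.038 hours

From Kepler's third law T² = 4π²r³/μ at r = 17710 km, T = 15.78 hours = 15.78 × 3600 s = 56808 s: μ = 4π²r³/T² = 67951.1 km³/s².
Semi-major axis of the transfer orbit: a_t = (8553 + 17710)/2 = 13131.5 km.
By Kepler's third law the transfer-orbit period is T = 2π√(a_t³/μ), so t = T/2 = 18135.2 s.
Converting: 18135.2 s ÷ 3600 s/hour = 5.038 hours.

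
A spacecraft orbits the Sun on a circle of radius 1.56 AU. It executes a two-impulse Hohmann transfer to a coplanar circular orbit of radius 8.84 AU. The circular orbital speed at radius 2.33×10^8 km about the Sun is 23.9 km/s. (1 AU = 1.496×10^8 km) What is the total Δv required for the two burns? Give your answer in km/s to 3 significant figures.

Δv = 11.8 km/s

From the circular-orbit relation v² = μ/r at r = 2.33×10^8 km: μ = v²r = (23.9)² × 2.33×10^8 = 1.33092×10^11 km³/s².
In km: r₁ = 1.56 × 1.496×10^8 = 2.33376×10^8 km; r₂ = 8.84 × 1.496×10^8 = 1.322464×10^9 km.
The Hohmann ellipse has a_t = (r₁ + r₂)/2 = 7.7792×10^8 km.
At r₁ the circular-orbit speed is v₁ = √(μ/r₁) = 23.881 km/s.
Transfer-orbit speed at r₁ (vis-viva): v_p = √[μ(2/r₁ − 1/a_t)] = 31.137 km/s.
First burn Δv₁ = |v_p − v₁| = 7.256 km/s.
At r₂, v₂ = √(μ/r₂) = 10.032 km/s.
Transfer-orbit speed at r₂: v_a = √[μ(2/r₂ − 1/a_t)] = 5.4947 km/s.
Second burn Δv₂ = |v₂ − v_a| = 4.537 km/s.
Δv = Δv₁ + Δv₂ = 7.256 + 4.537 = 11.79 km/s.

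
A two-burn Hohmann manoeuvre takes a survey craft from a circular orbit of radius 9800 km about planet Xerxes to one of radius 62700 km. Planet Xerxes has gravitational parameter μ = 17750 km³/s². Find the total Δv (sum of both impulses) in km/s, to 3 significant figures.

The Hohmann ellipse has a_t = (r₁ + r₂)/2 = 36250 km.
At r₁ the circular-orbit speed is v₁ = √(μ/r₁) = 1.3458 km/s.
On the transfer ellipse at r₁, vis-viva gives v_p = √[μ(2/r₁ − 1/a_t)] = 1.7700 km/s.
First burn Δv₁ = |v_p − v₁| = 0.4242 km/s.
Circular speed at r₂: v₂ = √(μ/r₂) = 0.53207 km/s.
Transfer-orbit speed at r₂: v_a = √[μ(2/r₂ − 1/a_t)] = 0.27665 km/s.
Second burn Δv₂ = |v₂ − v_a| = 0.2554 km/s.
Total Δv = Δv₁ + Δv₂ = 0.6796 km/s.

Δv = 0.680 km/s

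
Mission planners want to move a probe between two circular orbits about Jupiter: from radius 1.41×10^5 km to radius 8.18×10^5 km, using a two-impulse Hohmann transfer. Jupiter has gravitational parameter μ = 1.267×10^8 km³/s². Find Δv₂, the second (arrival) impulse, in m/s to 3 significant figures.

Δv₂ = 5700 m/s

The Hohmann ellipse has a_t = (r₁ + r₂)/2 = 4.795×10^5 km.
On the circular orbit at r = 8.180×10^5 km, v_c = √(μ/r) = 12.4455 km/s.
Transfer-orbit speed at the same r (vis-viva, a = a_t): v_t = √[μ(2/r − 1/a_t)] = 6.74881 km/s.
Δv₂ = |v_t − v_c| = |6.74881 − 12.4455| = 5.697 km/s.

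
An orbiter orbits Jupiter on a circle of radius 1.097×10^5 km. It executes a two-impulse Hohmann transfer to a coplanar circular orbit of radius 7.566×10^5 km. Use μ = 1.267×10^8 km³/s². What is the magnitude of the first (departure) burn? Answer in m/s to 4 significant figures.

Δv₁ = 10930 m/s

Transfer-ellipse semi-major axis a_t = (r₁ + r₂)/2 = (1.097×10^5 + 7.566×10^5)/2 = 4.3315×10^5 km.
On the circular orbit at r = 1.097×10^5 km, v_c = √(μ/r) = 33.985 km/s.
Vis-viva on the transfer ellipse at r = 1.097×10^5 km gives v_t = √[μ(2/r − 1/a_t)] = 44.916 km/s.
Δv₁ = |v_t − v_c| = |44.916 − 33.985| = 10.93 km/s.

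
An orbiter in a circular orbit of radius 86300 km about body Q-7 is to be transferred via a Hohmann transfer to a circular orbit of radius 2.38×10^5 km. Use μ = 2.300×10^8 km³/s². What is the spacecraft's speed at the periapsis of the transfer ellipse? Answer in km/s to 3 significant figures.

Transfer-ellipse semi-major axis a_t = (r₁ + r₂)/2 = (86300 + 2.380×10^5)/2 = 1.6215×10^5 km.
The periapsis of the transfer ellipse is at r = 86300 km.
From the vis-viva equation, v = √[μ(2/r − 1/a_t)] = 62.54 km/s.

v = 62.5 km/s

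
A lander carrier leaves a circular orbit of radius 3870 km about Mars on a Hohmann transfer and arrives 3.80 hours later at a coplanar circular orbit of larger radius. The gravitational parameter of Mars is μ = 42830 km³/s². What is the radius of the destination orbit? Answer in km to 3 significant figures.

Transfer time t = 3.80 hours = 13680 s, and t = π√(a_t³/μ).
So a_t = (μ t²/π²)^(1/3) = (42830 × (13680)² / π²)^(1/3) = 9329.8 km.
Since a_t = (r₁ + r₂)/2, r₂ = 2a_t − r₁ = 2×9329.8 − 3870 = 14789.6 km.

r₂ = 14800 km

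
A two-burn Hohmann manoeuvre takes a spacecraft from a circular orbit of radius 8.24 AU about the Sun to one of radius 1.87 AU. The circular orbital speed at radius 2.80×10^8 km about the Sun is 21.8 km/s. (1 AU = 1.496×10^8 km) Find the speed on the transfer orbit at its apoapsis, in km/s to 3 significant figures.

v = 6.32 km/s

From the circular-orbit relation v² = μ/r at r = 2.80×10^8 km: μ = v²r = (21.8)² × 2.80×10^8 = 1.33067×10^11 km³/s².
In km: r₁ = 8.24 × 1.496×10^8 = 1.232704×10^9 km; r₂ = 1.87 × 1.496×10^8 = 2.79752×10^8 km.
Transfer-ellipse semi-major axis a_t = (r₁ + r₂)/2 = (1.232704×10^9 + 2.79752×10^8)/2 = 7.56228×10^8 km.
The apoapsis of the transfer ellipse is at r = 1.232704×10^9 km.
From the vis-viva equation, v = √[μ(2/r − 1/a_t)] = 6.319 km/s.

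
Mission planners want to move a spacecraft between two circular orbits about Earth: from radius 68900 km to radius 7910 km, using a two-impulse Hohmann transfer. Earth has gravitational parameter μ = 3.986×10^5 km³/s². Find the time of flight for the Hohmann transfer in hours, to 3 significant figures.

t = 10.4 hours

The Hohmann ellipse has a_t = (r₁ + r₂)/2 = 38405 km.
Transfer time t = π√(a_t³/μ) = π√((38405)³ / 3.986×10^5) = 37450 s.
Converting: 37450 s ÷ 3600 s/hour = 10.4 hours.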